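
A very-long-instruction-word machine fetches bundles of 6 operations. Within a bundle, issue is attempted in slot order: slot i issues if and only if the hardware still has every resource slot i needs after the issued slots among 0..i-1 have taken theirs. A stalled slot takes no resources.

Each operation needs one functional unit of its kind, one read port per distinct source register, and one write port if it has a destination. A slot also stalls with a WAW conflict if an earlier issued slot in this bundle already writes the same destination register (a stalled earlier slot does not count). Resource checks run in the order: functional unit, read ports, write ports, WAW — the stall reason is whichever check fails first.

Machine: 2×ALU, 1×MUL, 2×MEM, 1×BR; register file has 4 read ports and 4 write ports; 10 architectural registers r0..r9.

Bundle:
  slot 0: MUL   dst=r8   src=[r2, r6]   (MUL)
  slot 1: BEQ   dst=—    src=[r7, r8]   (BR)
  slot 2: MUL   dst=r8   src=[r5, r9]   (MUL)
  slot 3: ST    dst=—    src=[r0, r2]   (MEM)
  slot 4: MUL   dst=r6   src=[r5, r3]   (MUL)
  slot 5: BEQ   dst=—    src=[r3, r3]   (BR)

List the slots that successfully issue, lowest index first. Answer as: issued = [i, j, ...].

(0) want 1×MUL +2rd +1wr — yes → AL2|MU0|ME2|BR1|rd2|wr3
(1) want 1×BR +2rd +0wr — yes → AL2|MU0|ME2|BR0|rd0|wr3
(2) want 1×MUL +2rd +1wr — FU → AL2|MU0|ME2|BR0|rd0|wr3
(3) want 1×MEM +2rd +0wr — RD_PORT → AL2|MU0|ME2|BR0|rd0|wr3
(4) want 1×MUL +2rd +1wr — FU → AL2|MU0|ME2|BR0|rd0|wr3
(5) want 1×BR +1rd +0wr — FU → AL2|MU0|ME2|BR0|rd0|wr3

issued = [0, 1]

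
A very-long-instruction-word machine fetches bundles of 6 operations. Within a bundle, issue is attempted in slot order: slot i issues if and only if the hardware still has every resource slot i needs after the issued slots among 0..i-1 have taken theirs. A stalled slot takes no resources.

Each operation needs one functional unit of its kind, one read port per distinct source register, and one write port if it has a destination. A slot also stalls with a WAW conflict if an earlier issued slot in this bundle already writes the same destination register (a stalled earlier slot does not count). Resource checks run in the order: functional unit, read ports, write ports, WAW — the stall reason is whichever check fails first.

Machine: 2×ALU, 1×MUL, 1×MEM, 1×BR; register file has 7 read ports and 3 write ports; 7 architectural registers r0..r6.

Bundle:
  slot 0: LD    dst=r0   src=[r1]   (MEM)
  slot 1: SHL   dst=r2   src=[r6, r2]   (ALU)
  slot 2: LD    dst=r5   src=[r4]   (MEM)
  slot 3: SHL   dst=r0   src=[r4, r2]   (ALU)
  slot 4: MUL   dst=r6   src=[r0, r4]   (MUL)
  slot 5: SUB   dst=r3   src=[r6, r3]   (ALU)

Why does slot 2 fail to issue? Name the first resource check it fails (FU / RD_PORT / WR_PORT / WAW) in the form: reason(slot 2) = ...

reason(slot 2) = FU

slot 0 (MEM): ISSUE — free A2,Mu1,Ld0,B1 rp6 wp2
slot 1 (ALU): ISSUE — free A1,Mu1,Ld0,B1 rp4 wp1
slot 2 (MEM): stall FU — free A1,Mu1,Ld0,B1 rp4 wp1
slot 3 (ALU): stall WAW — free A1,Mu1,Ld0,B1 rp4 wp1
slot 4 (MUL): ISSUE — free A1,Mu0,Ld0,B1 rp2 wp0
slot 5 (ALU): stall WR_PORT — free A1,Mu0,Ld0,B1 rp2 wp0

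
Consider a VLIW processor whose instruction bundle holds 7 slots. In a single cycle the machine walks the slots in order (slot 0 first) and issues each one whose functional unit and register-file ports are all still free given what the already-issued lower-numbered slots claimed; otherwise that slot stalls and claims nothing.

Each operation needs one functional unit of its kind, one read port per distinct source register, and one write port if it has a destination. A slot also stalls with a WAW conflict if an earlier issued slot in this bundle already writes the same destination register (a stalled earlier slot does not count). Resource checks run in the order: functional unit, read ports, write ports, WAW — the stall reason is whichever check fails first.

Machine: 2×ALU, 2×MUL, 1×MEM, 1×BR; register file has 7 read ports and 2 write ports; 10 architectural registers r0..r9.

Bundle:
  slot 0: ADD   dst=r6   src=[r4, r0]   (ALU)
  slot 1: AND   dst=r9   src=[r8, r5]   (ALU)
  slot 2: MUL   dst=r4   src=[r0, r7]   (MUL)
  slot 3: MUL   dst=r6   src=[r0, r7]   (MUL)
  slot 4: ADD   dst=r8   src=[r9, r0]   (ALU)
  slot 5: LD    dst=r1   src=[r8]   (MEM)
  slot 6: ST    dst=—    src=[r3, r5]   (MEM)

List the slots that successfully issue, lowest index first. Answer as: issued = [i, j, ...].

issued = [0, 1, 6]

[0] ALU needs rd=2 wr=1: ok; after: ALU=1 MUL=2 MEM=1 BR=1, R=5, W=1
[1] ALU needs rd=2 wr=1: ok; after: ALU=0 MUL=2 MEM=1 BR=1, R=3, W=0
[2] MUL needs rd=2 wr=1: WR_PORT; after: ALU=0 MUL=2 MEM=1 BR=1, R=3, W=0
[3] MUL needs rd=2 wr=1: WR_PORT; after: ALU=0 MUL=2 MEM=1 BR=1, R=3, W=0
[4] ALU needs rd=2 wr=1: FU; after: ALU=0 MUL=2 MEM=1 BR=1, R=3, W=0
[5] MEM needs rd=1 wr=1: WR_PORT; after: ALU=0 MUL=2 MEM=1 BR=1, R=3, W=0
[6] MEM needs rd=2 wr=0: ok; after: ALU=0 MUL=2 MEM=0 BR=1, R=1, W=0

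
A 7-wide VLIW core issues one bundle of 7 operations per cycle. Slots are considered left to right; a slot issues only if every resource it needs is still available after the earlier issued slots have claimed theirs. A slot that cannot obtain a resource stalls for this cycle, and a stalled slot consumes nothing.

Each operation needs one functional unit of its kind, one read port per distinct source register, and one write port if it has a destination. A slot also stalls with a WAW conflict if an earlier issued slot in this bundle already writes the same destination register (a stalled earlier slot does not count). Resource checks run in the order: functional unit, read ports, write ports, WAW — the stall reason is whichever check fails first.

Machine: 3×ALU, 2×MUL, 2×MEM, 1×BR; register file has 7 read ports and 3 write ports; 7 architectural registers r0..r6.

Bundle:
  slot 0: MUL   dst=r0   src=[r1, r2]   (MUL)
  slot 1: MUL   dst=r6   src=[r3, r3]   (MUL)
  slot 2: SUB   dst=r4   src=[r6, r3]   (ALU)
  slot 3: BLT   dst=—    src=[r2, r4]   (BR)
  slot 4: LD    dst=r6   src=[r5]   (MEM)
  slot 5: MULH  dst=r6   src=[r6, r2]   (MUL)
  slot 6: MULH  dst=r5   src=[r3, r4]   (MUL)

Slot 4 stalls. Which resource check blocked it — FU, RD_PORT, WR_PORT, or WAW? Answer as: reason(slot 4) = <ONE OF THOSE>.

slot 0 (MUL): ISSUE — free A3,Mu1,Ld2,B1 rp5 wp2
slot 1 (MUL): ISSUE — free A3,Mu0,Ld2,B1 rp4 wp1
slot 2 (ALU): ISSUE — free A2,Mu0,Ld2,B1 rp2 wp0
slot 3 (BR): ISSUE — free A2,Mu0,Ld2,B0 rp0 wp0
slot 4 (MEM): stall RD_PORT — free A2,Mu0,Ld2,B0 rp0 wp0
slot 5 (MUL): stall FU — free A2,Mu0,Ld2,B0 rp0 wp0
slot 6 (MUL): stall FU — free A2,Mu0,Ld2,B0 rp0 wp0

reason(slot 4) = RD_PORT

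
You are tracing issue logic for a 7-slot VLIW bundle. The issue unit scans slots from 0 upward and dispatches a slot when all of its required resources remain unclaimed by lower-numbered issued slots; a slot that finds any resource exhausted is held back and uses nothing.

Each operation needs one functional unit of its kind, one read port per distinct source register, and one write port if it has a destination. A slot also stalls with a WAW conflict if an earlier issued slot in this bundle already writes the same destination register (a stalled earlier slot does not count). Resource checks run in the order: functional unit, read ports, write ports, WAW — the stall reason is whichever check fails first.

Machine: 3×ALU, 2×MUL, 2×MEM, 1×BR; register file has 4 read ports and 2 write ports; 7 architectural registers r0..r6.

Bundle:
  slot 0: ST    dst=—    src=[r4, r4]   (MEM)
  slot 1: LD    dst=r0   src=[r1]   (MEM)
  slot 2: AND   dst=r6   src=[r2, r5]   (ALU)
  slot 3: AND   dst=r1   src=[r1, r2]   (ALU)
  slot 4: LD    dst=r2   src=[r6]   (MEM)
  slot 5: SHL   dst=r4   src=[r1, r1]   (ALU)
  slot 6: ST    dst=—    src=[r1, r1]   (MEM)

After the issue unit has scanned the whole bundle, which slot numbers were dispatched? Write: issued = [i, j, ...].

issued = [0, 1, 2]

  0. MEM ⇒ go  {3A/2Mu/1Ld/1B | 3r 2w}
  1. MEM→r0 ⇒ go  {3A/2Mu/0Ld/1B | 2r 1w}
  2. ALU→r6 ⇒ go  {2A/2Mu/0Ld/1B | 0r 0w}
  3. ALU→r1 ⇒ no(RD_PORT)  {2A/2Mu/0Ld/1B | 0r 0w}
  4. MEM→r2 ⇒ no(FU)  {2A/2Mu/0Ld/1B | 0r 0w}
  5. ALU→r4 ⇒ no(RD_PORT)  {2A/2Mu/0Ld/1B | 0r 0w}
  6. MEM ⇒ no(FU)  {2A/2Mu/0Ld/1B | 0r 0w}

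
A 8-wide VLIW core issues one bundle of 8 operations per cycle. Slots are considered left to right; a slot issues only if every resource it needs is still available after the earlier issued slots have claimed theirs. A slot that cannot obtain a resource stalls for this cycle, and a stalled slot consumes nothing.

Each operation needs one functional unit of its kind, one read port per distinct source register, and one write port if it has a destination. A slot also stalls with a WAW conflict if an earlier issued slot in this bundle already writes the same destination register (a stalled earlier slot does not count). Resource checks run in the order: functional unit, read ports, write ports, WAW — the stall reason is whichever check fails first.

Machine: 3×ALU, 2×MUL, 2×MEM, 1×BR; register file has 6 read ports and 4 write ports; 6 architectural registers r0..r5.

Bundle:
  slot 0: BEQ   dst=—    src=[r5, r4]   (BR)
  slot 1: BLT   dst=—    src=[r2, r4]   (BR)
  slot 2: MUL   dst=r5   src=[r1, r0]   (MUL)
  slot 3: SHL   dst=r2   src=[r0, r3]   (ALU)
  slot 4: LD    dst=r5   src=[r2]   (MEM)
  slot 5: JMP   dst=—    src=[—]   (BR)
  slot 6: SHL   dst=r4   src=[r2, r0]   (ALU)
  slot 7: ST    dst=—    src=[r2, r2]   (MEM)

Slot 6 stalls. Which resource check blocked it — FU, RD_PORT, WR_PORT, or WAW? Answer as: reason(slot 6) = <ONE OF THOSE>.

[0] BR needs rd=2 wr=0: ok; after: ALU=3 MUL=2 MEM=2 BR=0, R=4, W=4
[1] BR needs rd=2 wr=0: FU; after: ALU=3 MUL=2 MEM=2 BR=0, R=4, W=4
[2] MUL needs rd=2 wr=1: ok; after: ALU=3 MUL=1 MEM=2 BR=0, R=2, W=3
[3] ALU needs rd=2 wr=1: ok; after: ALU=2 MUL=1 MEM=2 BR=0, R=0, W=2
[4] MEM needs rd=1 wr=1: RD_PORT; after: ALU=2 MUL=1 MEM=2 BR=0, R=0, W=2
[5] BR needs rd=0 wr=0: FU; after: ALU=2 MUL=1 MEM=2 BR=0, R=0, W=2
[6] ALU needs rd=2 wr=1: RD_PORT; after: ALU=2 MUL=1 MEM=2 BR=0, R=0, W=2
[7] MEM needs rd=1 wr=0: RD_PORT; after: ALU=2 MUL=1 MEM=2 BR=0, R=0, W=2

reason(slot 6) = RD_PORT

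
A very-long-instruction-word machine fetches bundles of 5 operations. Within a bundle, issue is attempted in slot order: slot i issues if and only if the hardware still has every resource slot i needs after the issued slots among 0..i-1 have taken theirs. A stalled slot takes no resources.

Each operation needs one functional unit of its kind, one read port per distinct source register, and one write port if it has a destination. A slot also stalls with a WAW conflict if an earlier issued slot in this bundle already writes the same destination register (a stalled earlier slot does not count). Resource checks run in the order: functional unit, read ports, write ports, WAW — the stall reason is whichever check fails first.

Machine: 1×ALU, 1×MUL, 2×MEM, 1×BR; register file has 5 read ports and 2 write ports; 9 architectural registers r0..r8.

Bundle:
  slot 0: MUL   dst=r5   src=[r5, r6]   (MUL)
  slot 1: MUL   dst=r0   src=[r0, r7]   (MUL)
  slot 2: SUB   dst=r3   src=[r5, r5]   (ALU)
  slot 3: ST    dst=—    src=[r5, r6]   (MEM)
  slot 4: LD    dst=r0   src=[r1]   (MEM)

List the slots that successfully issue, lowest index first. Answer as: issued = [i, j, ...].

issued = [0, 2, 3]

[0] MUL needs rd=2 wr=1: ok; after: ALU=1 MUL=0 MEM=2 BR=1, R=3, W=1
[1] MUL needs rd=2 wr=1: FU; after: ALU=1 MUL=0 MEM=2 BR=1, R=3, W=1
[2] ALU needs rd=1 wr=1: ok; after: ALU=0 MUL=0 MEM=2 BR=1, R=2, W=0
[3] MEM needs rd=2 wr=0: ok; after: ALU=0 MUL=0 MEM=1 BR=1, R=0, W=0
[4] MEM needs rd=1 wr=1: RD_PORT; after: ALU=0 MUL=0 MEM=1 BR=1, R=0, W=0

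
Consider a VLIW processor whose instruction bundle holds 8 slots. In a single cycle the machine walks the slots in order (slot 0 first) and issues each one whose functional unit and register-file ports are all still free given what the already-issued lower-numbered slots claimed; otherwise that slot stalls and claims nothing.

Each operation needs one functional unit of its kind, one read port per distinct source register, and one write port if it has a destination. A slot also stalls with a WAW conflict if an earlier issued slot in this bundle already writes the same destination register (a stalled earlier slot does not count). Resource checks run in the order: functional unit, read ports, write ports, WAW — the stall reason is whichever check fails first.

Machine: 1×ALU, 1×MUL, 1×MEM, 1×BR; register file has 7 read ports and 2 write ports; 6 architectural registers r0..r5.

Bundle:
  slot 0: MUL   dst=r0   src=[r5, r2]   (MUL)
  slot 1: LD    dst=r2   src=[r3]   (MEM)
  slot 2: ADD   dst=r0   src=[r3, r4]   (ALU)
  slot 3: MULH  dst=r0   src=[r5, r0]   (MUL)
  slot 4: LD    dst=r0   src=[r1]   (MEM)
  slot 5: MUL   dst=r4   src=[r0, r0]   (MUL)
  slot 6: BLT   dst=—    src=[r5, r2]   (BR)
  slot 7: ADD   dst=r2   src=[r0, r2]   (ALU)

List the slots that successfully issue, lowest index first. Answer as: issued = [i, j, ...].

issued = [0, 1, 6]

(0) want 1×MUL +2rd +1wr — yes → AL1|MU0|ME1|BR1|rd5|wr1
(1) want 1×MEM +1rd +1wr — yes → AL1|MU0|ME0|BR1|rd4|wr0
(2) want 1×ALU +2rd +1wr — WR_PORT → AL1|MU0|ME0|BR1|rd4|wr0
(3) want 1×MUL +2rd +1wr — FU → AL1|MU0|ME0|BR1|rd4|wr0
(4) want 1×MEM +1rd +1wr — FU → AL1|MU0|ME0|BR1|rd4|wr0
(5) want 1×MUL +1rd +1wr — FU → AL1|MU0|ME0|BR1|rd4|wr0
(6) want 1×BR +2rd +0wr — yes → AL1|MU0|ME0|BR0|rd2|wr0
(7) want 1×ALU +2rd +1wr — WR_PORT → AL1|MU0|ME0|BR0|rd2|wr0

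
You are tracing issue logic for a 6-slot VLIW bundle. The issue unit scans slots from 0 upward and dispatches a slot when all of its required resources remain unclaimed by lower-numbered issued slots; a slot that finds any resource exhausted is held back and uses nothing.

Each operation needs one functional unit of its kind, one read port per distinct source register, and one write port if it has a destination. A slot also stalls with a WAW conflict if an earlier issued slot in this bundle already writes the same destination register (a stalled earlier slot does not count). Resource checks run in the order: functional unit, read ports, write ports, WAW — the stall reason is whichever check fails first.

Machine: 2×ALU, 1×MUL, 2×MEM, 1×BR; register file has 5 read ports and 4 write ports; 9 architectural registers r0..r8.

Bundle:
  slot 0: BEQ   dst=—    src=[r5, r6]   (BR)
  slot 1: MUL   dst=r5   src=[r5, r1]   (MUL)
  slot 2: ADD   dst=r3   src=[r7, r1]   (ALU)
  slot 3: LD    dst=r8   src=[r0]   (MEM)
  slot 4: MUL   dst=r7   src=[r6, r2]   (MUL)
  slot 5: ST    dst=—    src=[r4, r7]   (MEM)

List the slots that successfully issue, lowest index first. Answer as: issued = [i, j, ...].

issued = [0, 1, 3]

[0] BR needs rd=2 wr=0: ok; after: ALU=2 MUL=1 MEM=2 BR=0, R=3, W=4
[1] MUL needs rd=2 wr=1: ok; after: ALU=2 MUL=0 MEM=2 BR=0, R=1, W=3
[2] ALU needs rd=2 wr=1: RD_PORT; after: ALU=2 MUL=0 MEM=2 BR=0, R=1, W=3
[3] MEM needs rd=1 wr=1: ok; after: ALU=2 MUL=0 MEM=1 BR=0, R=0, W=2
[4] MUL needs rd=2 wr=1: FU; after: ALU=2 MUL=0 MEM=1 BR=0, R=0, W=2
[5] MEM needs rd=2 wr=0: RD_PORT; after: ALU=2 MUL=0 MEM=1 BR=0, R=0, W=2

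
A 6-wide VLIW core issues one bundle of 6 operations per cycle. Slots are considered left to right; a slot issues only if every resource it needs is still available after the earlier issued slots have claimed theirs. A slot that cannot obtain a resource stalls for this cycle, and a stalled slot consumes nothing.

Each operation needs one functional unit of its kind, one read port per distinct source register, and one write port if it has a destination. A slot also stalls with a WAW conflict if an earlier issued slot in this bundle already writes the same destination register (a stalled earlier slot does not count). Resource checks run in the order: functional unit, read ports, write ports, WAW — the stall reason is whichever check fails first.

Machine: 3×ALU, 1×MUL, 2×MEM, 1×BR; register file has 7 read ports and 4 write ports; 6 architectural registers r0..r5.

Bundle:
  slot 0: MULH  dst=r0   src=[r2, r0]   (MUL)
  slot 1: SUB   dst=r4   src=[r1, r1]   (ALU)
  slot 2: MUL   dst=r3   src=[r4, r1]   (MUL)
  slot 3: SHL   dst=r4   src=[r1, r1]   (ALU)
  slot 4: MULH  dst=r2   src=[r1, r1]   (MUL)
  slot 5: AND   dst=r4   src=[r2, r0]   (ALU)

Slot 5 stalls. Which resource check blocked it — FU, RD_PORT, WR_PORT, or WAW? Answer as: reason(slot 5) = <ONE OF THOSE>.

  0. MUL→r0 ⇒ go  {3A/0Mu/2Ld/1B | 5r 3w}
  1. ALU→r4 ⇒ go  {2A/0Mu/2Ld/1B | 4r 2w}
  2. MUL→r3 ⇒ no(FU)  {2A/0Mu/2Ld/1B | 4r 2w}
  3. ALU→r4 ⇒ no(WAW)  {2A/0Mu/2Ld/1B | 4r 2w}
  4. MUL→r2 ⇒ no(FU)  {2A/0Mu/2Ld/1B | 4r 2w}
  5. ALU→r4 ⇒ no(WAW)  {2A/0Mu/2Ld/1B | 4r 2w}

reason(slot 5) = WAW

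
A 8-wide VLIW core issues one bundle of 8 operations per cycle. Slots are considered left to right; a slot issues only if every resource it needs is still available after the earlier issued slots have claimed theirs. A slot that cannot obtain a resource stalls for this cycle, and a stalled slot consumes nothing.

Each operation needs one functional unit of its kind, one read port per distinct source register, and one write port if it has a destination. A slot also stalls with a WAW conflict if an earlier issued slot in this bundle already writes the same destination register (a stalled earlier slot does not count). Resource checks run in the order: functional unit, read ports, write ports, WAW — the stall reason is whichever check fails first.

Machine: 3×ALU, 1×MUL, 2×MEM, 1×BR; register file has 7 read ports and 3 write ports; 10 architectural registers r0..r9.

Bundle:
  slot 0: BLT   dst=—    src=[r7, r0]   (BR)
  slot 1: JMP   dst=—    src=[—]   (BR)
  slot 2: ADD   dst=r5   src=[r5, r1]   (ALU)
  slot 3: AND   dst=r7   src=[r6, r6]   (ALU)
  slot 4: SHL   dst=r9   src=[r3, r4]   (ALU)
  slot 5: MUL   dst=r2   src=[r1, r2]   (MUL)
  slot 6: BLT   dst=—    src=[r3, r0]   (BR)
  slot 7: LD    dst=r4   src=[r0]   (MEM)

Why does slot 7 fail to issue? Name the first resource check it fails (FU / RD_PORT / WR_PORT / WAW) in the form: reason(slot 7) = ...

reason(slot 7) = RD_PORT

#0 BR src=r7,r0 dispatched  <A:3 Mu:1 Ld:2 B:0 rd:5 wr:3>
#1 BR src=- held:FU  <A:3 Mu:1 Ld:2 B:0 rd:5 wr:3>
#2 ALU src=r5,r1 dispatched  <A:2 Mu:1 Ld:2 B:0 rd:3 wr:2>
#3 ALU src=r6,r6 dispatched  <A:1 Mu:1 Ld:2 B:0 rd:2 wr:1>
#4 ALU src=r3,r4 dispatched  <A:0 Mu:1 Ld:2 B:0 rd:0 wr:0>
#5 MUL src=r1,r2 held:RD_PORT  <A:0 Mu:1 Ld:2 B:0 rd:0 wr:0>
#6 BR src=r3,r0 held:FU  <A:0 Mu:1 Ld:2 B:0 rd:0 wr:0>
#7 MEM src=r0 held:RD_PORT  <A:0 Mu:1 Ld:2 B:0 rd:0 wr:0>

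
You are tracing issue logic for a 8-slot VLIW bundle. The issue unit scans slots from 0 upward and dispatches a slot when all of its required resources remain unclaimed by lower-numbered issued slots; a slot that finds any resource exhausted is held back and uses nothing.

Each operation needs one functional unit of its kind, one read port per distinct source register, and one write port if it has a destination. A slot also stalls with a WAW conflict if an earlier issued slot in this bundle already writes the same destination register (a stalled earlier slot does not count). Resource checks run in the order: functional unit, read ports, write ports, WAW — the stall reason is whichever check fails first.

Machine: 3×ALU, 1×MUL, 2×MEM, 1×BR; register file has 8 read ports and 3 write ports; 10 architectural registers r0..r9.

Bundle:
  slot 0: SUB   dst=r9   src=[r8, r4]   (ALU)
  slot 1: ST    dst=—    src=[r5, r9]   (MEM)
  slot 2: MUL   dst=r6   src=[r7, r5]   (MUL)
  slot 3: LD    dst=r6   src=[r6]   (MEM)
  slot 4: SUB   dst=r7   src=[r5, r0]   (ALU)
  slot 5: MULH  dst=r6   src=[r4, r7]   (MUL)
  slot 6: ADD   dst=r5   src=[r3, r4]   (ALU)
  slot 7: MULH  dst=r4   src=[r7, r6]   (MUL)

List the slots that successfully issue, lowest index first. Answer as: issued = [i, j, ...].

issued = [0, 1, 2, 4]

[0] ALU needs rd=2 wr=1: ok; after: ALU=2 MUL=1 MEM=2 BR=1, R=6, W=2
[1] MEM needs rd=2 wr=0: ok; after: ALU=2 MUL=1 MEM=1 BR=1, R=4, W=2
[2] MUL needs rd=2 wr=1: ok; after: ALU=2 MUL=0 MEM=1 BR=1, R=2, W=1
[3] MEM needs rd=1 wr=1: WAW; after: ALU=2 MUL=0 MEM=1 BR=1, R=2, W=1
[4] ALU needs rd=2 wr=1: ok; after: ALU=1 MUL=0 MEM=1 BR=1, R=0, W=0
[5] MUL needs rd=2 wr=1: FU; after: ALU=1 MUL=0 MEM=1 BR=1, R=0, W=0
[6] ALU needs rd=2 wr=1: RD_PORT; after: ALU=1 MUL=0 MEM=1 BR=1, R=0, W=0
[7] MUL needs rd=2 wr=1: FU; after: ALU=1 MUL=0 MEM=1 BR=1, R=0, W=0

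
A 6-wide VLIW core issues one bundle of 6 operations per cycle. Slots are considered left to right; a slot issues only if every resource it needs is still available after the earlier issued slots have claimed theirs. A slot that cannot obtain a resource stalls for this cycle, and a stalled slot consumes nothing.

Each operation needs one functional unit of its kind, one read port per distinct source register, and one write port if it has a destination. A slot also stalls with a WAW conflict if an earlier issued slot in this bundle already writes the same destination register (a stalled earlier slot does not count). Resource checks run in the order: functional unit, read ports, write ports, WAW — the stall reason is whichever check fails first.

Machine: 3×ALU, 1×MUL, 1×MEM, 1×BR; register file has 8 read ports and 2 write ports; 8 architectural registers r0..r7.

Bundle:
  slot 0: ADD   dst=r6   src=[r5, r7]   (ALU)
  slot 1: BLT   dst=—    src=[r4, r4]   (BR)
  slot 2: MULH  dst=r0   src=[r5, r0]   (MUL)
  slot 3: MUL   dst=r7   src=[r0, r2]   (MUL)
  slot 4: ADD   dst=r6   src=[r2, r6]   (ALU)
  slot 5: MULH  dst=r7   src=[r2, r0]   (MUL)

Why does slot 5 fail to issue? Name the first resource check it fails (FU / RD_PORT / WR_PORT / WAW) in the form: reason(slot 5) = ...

reason(slot 5) = FU

#0 ALU src=r5,r7 dispatched  <A:2 Mu:1 Ld:1 B:1 rd:6 wr:1>
#1 BR src=r4,r4 dispatched  <A:2 Mu:1 Ld:1 B:0 rd:5 wr:1>
#2 MUL src=r5,r0 dispatched  <A:2 Mu:0 Ld:1 B:0 rd:3 wr:0>
#3 MUL src=r0,r2 held:FU  <A:2 Mu:0 Ld:1 B:0 rd:3 wr:0>
#4 ALU src=r2,r6 held:WR_PORT  <A:2 Mu:0 Ld:1 B:0 rd:3 wr:0>
#5 MUL src=r2,r0 held:FU  <A:2 Mu:0 Ld:1 B:0 rd:3 wr:0>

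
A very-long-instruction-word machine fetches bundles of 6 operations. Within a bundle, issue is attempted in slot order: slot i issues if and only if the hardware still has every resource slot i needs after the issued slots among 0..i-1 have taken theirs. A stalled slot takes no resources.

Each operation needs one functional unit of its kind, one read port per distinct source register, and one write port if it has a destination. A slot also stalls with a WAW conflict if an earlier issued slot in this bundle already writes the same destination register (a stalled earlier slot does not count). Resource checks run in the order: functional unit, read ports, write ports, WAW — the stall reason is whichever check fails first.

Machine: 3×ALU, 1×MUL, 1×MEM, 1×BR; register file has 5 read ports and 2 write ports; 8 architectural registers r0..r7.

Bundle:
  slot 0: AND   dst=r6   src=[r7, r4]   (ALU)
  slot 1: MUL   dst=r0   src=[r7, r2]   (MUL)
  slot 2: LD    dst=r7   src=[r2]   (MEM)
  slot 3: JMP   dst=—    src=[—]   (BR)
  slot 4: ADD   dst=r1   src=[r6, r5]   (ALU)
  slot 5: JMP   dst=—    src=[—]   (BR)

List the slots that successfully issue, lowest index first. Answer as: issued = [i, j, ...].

[0] ALU needs rd=2 wr=1: ok; after: ALU=2 MUL=1 MEM=1 BR=1, R=3, W=1
[1] MUL needs rd=2 wr=1: ok; after: ALU=2 MUL=0 MEM=1 BR=1, R=1, W=0
[2] MEM needs rd=1 wr=1: WR_PORT; after: ALU=2 MUL=0 MEM=1 BR=1, R=1, W=0
[3] BR needs rd=0 wr=0: ok; after: ALU=2 MUL=0 MEM=1 BR=0, R=1, W=0
[4] ALU needs rd=2 wr=1: RD_PORT; after: ALU=2 MUL=0 MEM=1 BR=0, R=1, W=0
[5] BR needs rd=0 wr=0: FU; after: ALU=2 MUL=0 MEM=1 BR=0, R=1, W=0

issued = [0, 1, 3]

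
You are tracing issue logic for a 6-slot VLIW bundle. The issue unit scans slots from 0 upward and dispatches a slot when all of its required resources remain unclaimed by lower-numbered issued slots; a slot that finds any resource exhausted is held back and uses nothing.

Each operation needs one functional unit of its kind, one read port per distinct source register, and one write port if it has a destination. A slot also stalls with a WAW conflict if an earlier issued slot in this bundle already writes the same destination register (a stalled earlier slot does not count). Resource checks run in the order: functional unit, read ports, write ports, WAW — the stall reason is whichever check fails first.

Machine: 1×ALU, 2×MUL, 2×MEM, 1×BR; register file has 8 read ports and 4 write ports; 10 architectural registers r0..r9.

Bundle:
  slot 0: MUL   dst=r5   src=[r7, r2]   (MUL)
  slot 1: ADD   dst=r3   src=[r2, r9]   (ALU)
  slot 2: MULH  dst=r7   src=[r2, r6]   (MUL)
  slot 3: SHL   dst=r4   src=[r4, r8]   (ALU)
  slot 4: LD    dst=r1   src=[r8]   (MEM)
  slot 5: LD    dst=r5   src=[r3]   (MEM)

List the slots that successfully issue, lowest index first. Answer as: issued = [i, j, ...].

issued = [0, 1, 2, 4]

slot 0 (MUL): ISSUE — free A1,Mu1,Ld2,B1 rp6 wp3
slot 1 (ALU): ISSUE — free A0,Mu1,Ld2,B1 rp4 wp2
slot 2 (MUL): ISSUE — free A0,Mu0,Ld2,B1 rp2 wp1
slot 3 (ALU): stall FU — free A0,Mu0,Ld2,B1 rp2 wp1
slot 4 (MEM): ISSUE — free A0,Mu0,Ld1,B1 rp1 wp0
slot 5 (MEM): stall WR_PORT — free A0,Mu0,Ld1,B1 rp1 wp0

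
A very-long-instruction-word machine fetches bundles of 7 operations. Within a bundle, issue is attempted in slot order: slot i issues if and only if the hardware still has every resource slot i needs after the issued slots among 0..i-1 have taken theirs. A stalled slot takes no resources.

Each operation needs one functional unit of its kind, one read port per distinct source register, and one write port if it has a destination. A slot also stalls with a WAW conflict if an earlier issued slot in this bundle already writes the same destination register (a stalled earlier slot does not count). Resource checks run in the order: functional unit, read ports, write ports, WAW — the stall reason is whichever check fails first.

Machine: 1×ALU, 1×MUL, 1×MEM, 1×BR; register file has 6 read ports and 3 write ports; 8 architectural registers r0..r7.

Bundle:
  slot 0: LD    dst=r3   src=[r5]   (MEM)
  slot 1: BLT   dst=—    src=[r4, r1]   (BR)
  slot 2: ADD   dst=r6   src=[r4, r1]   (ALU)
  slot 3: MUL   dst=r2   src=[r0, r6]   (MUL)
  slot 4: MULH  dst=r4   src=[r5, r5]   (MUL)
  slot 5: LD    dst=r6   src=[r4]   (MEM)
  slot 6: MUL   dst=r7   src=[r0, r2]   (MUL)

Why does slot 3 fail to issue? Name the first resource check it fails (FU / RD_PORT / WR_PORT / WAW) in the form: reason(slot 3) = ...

reason(slot 3) = RD_PORT

[0] MEM needs rd=1 wr=1: ok; after: ALU=1 MUL=1 MEM=0 BR=1, R=5, W=2
[1] BR needs rd=2 wr=0: ok; after: ALU=1 MUL=1 MEM=0 BR=0, R=3, W=2
[2] ALU needs rd=2 wr=1: ok; after: ALU=0 MUL=1 MEM=0 BR=0, R=1, W=1
[3] MUL needs rd=2 wr=1: RD_PORT; after: ALU=0 MUL=1 MEM=0 BR=0, R=1, W=1
[4] MUL needs rd=1 wr=1: ok; after: ALU=0 MUL=0 MEM=0 BR=0, R=0, W=0
[5] MEM needs rd=1 wr=1: FU; after: ALU=0 MUL=0 MEM=0 BR=0, R=0, W=0
[6] MUL needs rd=2 wr=1: FU; after: ALU=0 MUL=0 MEM=0 BR=0, R=0, W=0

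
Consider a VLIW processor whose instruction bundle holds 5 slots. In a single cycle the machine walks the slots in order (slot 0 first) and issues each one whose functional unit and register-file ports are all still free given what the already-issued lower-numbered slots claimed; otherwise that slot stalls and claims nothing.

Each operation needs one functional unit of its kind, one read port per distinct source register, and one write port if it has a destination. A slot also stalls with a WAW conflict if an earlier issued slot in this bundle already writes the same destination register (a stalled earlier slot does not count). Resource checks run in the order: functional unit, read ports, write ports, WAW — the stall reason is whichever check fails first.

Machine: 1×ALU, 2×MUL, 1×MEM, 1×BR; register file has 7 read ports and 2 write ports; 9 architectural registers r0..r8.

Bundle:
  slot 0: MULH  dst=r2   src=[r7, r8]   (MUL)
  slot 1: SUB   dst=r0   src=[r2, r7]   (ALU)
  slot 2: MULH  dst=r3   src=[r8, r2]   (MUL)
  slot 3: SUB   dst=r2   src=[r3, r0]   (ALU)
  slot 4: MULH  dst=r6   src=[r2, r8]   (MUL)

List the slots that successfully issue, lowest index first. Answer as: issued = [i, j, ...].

issued = [0, 1]

[0] MUL needs rd=2 wr=1: ok; after: ALU=1 MUL=1 MEM=1 BR=1, R=5, W=1
[1] ALU needs rd=2 wr=1: ok; after: ALU=0 MUL=1 MEM=1 BR=1, R=3, W=0
[2] MUL needs rd=2 wr=1: WR_PORT; after: ALU=0 MUL=1 MEM=1 BR=1, R=3, W=0
[3] ALU needs rd=2 wr=1: FU; after: ALU=0 MUL=1 MEM=1 BR=1, R=3, W=0
[4] MUL needs rd=2 wr=1: WR_PORT; after: ALU=0 MUL=1 MEM=1 BR=1, R=3, W=0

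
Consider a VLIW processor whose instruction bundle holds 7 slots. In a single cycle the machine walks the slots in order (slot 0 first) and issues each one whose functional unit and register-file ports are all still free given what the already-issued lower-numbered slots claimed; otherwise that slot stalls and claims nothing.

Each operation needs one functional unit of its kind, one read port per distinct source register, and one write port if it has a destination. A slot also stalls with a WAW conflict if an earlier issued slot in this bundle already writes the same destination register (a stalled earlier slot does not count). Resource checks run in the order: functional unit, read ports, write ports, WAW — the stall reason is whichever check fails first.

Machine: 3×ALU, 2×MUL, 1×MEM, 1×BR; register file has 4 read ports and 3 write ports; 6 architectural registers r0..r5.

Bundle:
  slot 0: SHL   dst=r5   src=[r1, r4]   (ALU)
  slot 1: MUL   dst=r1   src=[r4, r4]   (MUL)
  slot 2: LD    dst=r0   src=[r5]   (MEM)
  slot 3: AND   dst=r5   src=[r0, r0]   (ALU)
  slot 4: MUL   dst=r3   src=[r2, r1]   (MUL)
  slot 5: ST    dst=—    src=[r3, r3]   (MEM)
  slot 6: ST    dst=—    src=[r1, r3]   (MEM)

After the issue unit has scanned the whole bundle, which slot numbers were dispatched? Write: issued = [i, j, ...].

issued = [0, 1, 2]

#0 ALU src=r1,r4 dispatched  <A:2 Mu:2 Ld:1 B:1 rd:2 wr:2>
#1 MUL src=r4,r4 dispatched  <A:2 Mu:1 Ld:1 B:1 rd:1 wr:1>
#2 MEM src=r5 dispatched  <A:2 Mu:1 Ld:0 B:1 rd:0 wr:0>
#3 ALU src=r0,r0 held:RD_PORT  <A:2 Mu:1 Ld:0 B:1 rd:0 wr:0>
#4 MUL src=r2,r1 held:RD_PORT  <A:2 Mu:1 Ld:0 B:1 rd:0 wr:0>
#5 MEM src=r3,r3 held:FU  <A:2 Mu:1 Ld:0 B:1 rd:0 wr:0>
#6 MEM src=r1,r3 held:FU  <A:2 Mu:1 Ld:0 B:1 rd:0 wr:0>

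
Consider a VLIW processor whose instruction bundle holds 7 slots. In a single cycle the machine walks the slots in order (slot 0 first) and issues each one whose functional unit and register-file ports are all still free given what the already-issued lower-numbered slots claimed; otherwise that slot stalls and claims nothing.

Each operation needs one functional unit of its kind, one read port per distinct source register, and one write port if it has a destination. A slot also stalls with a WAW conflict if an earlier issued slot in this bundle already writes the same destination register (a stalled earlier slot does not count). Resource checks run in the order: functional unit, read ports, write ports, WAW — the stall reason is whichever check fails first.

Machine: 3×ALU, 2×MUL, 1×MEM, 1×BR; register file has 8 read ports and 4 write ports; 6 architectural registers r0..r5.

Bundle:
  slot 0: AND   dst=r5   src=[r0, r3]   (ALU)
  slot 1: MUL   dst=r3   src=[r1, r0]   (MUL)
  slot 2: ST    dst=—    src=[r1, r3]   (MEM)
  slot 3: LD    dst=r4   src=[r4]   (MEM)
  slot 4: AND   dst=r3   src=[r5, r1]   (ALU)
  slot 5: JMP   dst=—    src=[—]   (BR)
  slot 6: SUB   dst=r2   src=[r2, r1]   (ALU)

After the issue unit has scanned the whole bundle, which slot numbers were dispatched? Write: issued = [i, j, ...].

issued = [0, 1, 2, 5, 6]

(0) want 1×ALU +2rd +1wr — yes → AL2|MU2|ME1|BR1|rd6|wr3
(1) want 1×MUL +2rd +1wr — yes → AL2|MU1|ME1|BR1|rd4|wr2
(2) want 1×MEM +2rd +0wr — yes → AL2|MU1|ME0|BR1|rd2|wr2
(3) want 1×MEM +1rd +1wr — FU → AL2|MU1|ME0|BR1|rd2|wr2
(4) want 1×ALU +2rd +1wr — WAW → AL2|MU1|ME0|BR1|rd2|wr2
(5) want 1×BR +0rd +0wr — yes → AL2|MU1|ME0|BR0|rd2|wr2
(6) want 1×ALU +2rd +1wr — yes → AL1|MU1|ME0|BR0|rd0|wr1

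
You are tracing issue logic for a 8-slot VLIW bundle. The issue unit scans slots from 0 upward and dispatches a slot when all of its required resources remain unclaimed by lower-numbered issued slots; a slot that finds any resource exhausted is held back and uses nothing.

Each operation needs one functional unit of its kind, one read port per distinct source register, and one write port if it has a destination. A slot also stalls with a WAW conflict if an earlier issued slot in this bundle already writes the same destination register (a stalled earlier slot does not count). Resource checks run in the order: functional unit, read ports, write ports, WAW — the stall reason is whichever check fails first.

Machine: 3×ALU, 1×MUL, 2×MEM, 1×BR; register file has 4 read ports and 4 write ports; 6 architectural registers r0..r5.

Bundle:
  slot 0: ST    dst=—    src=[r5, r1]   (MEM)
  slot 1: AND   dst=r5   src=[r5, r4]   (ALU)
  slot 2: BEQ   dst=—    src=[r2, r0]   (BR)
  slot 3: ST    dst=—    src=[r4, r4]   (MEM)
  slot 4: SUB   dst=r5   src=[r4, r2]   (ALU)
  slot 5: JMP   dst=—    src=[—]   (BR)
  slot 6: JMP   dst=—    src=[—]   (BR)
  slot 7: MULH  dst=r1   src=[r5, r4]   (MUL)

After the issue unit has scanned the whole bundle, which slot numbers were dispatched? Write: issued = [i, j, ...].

issued = [0, 1, 5]

#0 MEM src=r5,r1 dispatched  <A:3 Mu:1 Ld:1 B:1 rd:2 wr:4>
#1 ALU src=r5,r4 dispatched  <A:2 Mu:1 Ld:1 B:1 rd:0 wr:3>
#2 BR src=r2,r0 held:RD_PORT  <A:2 Mu:1 Ld:1 B:1 rd:0 wr:3>
#3 MEM src=r4,r4 held:RD_PORT  <A:2 Mu:1 Ld:1 B:1 rd:0 wr:3>
#4 ALU src=r4,r2 held:RD_PORT  <A:2 Mu:1 Ld:1 B:1 rd:0 wr:3>
#5 BR src=- dispatched  <A:2 Mu:1 Ld:1 B:0 rd:0 wr:3>
#6 BR src=- held:FU  <A:2 Mu:1 Ld:1 B:0 rd:0 wr:3>
#7 MUL src=r5,r4 held:RD_PORT  <A:2 Mu:1 Ld:1 B:0 rd:0 wr:3>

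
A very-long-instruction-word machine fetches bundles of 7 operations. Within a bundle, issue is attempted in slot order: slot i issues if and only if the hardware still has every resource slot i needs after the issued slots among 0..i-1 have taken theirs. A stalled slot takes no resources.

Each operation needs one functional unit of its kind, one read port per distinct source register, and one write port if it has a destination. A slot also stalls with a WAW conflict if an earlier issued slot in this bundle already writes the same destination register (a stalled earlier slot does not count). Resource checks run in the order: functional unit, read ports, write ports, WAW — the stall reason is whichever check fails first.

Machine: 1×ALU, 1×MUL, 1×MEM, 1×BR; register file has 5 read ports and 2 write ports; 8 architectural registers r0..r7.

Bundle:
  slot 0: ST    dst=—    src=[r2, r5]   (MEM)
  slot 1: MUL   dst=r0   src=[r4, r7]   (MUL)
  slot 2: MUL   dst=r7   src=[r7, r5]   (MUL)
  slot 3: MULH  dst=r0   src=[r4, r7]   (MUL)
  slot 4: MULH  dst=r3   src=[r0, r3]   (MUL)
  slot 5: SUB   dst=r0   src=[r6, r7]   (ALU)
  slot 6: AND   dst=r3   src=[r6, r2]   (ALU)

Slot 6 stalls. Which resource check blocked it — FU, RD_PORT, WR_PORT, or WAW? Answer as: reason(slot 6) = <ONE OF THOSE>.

reason(slot 6) = RD_PORT

(0) want 1×MEM +2rd +0wr — yes → AL1|MU1|ME0|BR1|rd3|wr2
(1) want 1×MUL +2rd +1wr — yes → AL1|MU0|ME0|BR1|rd1|wr1
(2) want 1×MUL +2rd +1wr — FU → AL1|MU0|ME0|BR1|rd1|wr1
(3) want 1×MUL +2rd +1wr — FU → AL1|MU0|ME0|BR1|rd1|wr1
(4) want 1×MUL +2rd +1wr — FU → AL1|MU0|ME0|BR1|rd1|wr1
(5) want 1×ALU +2rd +1wr — RD_PORT → AL1|MU0|ME0|BR1|rd1|wr1
(6) want 1×ALU +2rd +1wr — RD_PORT → AL1|MU0|ME0|BR1|rd1|wr1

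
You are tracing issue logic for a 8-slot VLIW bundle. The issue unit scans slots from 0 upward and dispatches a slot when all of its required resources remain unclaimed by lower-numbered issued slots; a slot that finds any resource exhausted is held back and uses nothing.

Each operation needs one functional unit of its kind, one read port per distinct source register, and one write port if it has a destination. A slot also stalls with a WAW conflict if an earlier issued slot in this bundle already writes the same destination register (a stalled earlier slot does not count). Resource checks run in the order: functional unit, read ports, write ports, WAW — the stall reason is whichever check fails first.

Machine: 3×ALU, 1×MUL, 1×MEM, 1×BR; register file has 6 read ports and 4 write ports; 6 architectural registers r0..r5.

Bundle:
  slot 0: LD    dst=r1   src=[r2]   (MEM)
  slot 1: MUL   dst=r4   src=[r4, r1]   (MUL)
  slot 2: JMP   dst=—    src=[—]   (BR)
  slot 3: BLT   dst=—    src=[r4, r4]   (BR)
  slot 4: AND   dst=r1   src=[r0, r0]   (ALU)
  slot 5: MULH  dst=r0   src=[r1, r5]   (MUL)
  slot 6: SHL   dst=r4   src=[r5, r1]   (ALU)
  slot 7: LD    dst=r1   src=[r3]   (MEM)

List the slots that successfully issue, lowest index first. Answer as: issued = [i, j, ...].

issued = [0, 1, 2]

[0] MEM needs rd=1 wr=1: ok; after: ALU=3 MUL=1 MEM=0 BR=1, R=5, W=3
[1] MUL needs rd=2 wr=1: ok; after: ALU=3 MUL=0 MEM=0 BR=1, R=3, W=2
[2] BR needs rd=0 wr=0: ok; after: ALU=3 MUL=0 MEM=0 BR=0, R=3, W=2
[3] BR needs rd=1 wr=0: FU; after: ALU=3 MUL=0 MEM=0 BR=0, R=3, W=2
[4] ALU needs rd=1 wr=1: WAW; after: ALU=3 MUL=0 MEM=0 BR=0, R=3, W=2
[5] MUL needs rd=2 wr=1: FU; after: ALU=3 MUL=0 MEM=0 BR=0, R=3, W=2
[6] ALU needs rd=2 wr=1: WAW; after: ALU=3 MUL=0 MEM=0 BR=0, R=3, W=2
[7] MEM needs rd=1 wr=1: FU; after: ALU=3 MUL=0 MEM=0 BR=0, R=3, W=2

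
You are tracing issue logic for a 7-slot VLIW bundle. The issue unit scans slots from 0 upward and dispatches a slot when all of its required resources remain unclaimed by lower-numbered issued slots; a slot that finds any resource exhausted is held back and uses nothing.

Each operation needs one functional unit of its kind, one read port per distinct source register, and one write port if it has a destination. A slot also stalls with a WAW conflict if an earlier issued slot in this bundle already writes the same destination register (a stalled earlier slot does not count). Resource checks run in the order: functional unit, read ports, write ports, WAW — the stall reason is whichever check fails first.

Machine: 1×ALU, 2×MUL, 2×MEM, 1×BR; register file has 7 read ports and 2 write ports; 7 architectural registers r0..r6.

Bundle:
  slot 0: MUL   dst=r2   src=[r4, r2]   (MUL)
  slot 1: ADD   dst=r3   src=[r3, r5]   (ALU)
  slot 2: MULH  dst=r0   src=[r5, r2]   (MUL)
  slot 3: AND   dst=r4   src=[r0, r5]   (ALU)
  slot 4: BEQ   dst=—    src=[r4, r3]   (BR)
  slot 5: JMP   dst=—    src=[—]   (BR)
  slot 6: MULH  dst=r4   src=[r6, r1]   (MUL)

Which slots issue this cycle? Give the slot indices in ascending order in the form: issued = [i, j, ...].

#0 MUL src=r4,r2 dispatched  <A:1 Mu:1 Ld:2 B:1 rd:5 wr:1>
#1 ALU src=r3,r5 dispatched  <A:0 Mu:1 Ld:2 B:1 rd:3 wr:0>
#2 MUL src=r5,r2 held:WR_PORT  <A:0 Mu:1 Ld:2 B:1 rd:3 wr:0>
#3 ALU src=r0,r5 held:FU  <A:0 Mu:1 Ld:2 B:1 rd:3 wr:0>
#4 BR src=r4,r3 dispatched  <A:0 Mu:1 Ld:2 B:0 rd:1 wr:0>
#5 BR src=- held:FU  <A:0 Mu:1 Ld:2 B:0 rd:1 wr:0>
#6 MUL src=r6,r1 held:RD_PORT  <A:0 Mu:1 Ld:2 B:0 rd:1 wr:0>

issued = [0, 1, 4]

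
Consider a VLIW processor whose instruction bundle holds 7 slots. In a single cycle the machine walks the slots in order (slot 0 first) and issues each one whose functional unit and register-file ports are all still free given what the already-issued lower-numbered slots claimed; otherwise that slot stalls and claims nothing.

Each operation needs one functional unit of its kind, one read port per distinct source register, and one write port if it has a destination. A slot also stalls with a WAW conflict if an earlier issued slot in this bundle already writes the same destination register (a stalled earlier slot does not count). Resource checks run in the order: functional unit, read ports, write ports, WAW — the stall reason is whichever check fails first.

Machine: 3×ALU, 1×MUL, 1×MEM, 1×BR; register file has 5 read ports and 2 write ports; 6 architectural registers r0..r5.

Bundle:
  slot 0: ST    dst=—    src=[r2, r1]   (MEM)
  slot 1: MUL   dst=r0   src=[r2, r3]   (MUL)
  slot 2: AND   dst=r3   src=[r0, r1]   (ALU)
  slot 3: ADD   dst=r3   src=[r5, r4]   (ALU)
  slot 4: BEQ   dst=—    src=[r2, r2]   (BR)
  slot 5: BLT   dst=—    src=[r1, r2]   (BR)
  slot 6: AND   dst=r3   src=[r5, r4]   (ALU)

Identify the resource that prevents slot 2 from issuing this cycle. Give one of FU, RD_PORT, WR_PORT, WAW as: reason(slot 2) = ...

reason(slot 2) = RD_PORT

[0] MEM needs rd=2 wr=0: ok; after: ALU=3 MUL=1 MEM=0 BR=1, R=3, W=2
[1] MUL needs rd=2 wr=1: ok; after: ALU=3 MUL=0 MEM=0 BR=1, R=1, W=1
[2] ALU needs rd=2 wr=1: RD_PORT; after: ALU=3 MUL=0 MEM=0 BR=1, R=1, W=1
[3] ALU needs rd=2 wr=1: RD_PORT; after: ALU=3 MUL=0 MEM=0 BR=1, R=1, W=1
[4] BR needs rd=1 wr=0: ok; after: ALU=3 MUL=0 MEM=0 BR=0, R=0, W=1
[5] BR needs rd=2 wr=0: FU; after: ALU=3 MUL=0 MEM=0 BR=0, R=0, W=1
[6] ALU needs rd=2 wr=1: RD_PORT; after: ALU=3 MUL=0 MEM=0 BR=0, R=0, W=1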